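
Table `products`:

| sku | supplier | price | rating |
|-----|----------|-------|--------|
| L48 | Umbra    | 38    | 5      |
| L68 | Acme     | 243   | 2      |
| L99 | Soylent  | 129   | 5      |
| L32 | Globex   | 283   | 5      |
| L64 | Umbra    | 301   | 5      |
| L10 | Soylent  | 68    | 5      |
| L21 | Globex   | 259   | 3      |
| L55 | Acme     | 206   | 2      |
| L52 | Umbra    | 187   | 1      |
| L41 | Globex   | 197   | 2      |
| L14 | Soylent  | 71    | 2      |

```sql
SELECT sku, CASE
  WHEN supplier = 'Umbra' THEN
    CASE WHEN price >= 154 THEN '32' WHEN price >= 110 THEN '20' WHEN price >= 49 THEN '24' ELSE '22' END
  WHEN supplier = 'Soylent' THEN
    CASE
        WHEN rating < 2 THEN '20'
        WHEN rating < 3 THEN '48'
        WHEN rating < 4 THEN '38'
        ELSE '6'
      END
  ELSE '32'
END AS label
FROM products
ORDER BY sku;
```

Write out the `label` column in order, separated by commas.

sku=L10: supplier='Soylent' → inner[ELSE] → 6
sku=L14: supplier='Soylent' → inner[rating < 3] → 48
sku=L21: supplier='Globex' → outer ELSE → 32
sku=L32: supplier='Globex' → outer ELSE → 32
sku=L41: supplier='Globex' → outer ELSE → 32
sku=L48: supplier='Umbra' → inner[ELSE] → 22
sku=L52: supplier='Umbra' → inner[price >= 154] → 32
sku=L55: supplier='Acme' → outer ELSE → 32
sku=L64: supplier='Umbra' → inner[price >= 154] → 32
sku=L68: supplier='Acme' → outer ELSE → 32
sku=L99: supplier='Soylent' → inner[ELSE] → 6

6, 48, 32, 32, 32, 22, 32, 32, 32, 32, 6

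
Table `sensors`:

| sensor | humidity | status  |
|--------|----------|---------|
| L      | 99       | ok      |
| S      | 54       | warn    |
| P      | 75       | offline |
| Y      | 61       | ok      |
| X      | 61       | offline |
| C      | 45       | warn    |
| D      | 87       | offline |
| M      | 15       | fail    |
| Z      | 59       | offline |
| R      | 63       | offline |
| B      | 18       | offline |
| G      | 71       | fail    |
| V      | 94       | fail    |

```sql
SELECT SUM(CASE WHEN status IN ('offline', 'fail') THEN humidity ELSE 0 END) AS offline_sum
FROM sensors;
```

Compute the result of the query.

543

sensor=L: ✗
sensor=S: ✗
sensor=P: ✓ → 75
sensor=Y: ✗
sensor=X: ✓ → 61
sensor=C: ✗
sensor=D: ✓ → 87
sensor=M: ✓ → 15
sensor=Z: ✓ → 59
sensor=R: ✓ → 63
sensor=B: ✓ → 18
sensor=G: ✓ → 71
sensor=V: ✓ → 94
offline_sum = 75 + 61 + 87 + 15 + 59 + 63 + 18 + 71 + 94 = 543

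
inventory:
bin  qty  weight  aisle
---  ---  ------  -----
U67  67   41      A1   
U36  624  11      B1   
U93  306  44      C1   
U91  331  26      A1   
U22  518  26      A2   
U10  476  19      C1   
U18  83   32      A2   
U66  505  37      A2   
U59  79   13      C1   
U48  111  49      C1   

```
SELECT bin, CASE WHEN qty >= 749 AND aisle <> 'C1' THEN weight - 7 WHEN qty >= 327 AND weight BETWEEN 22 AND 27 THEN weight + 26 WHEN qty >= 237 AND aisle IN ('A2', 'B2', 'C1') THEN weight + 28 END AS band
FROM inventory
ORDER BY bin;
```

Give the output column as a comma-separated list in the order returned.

47, NULL, 52, NULL, NULL, NULL, 65, NULL, 52, 72

bin=U10: qty >= 237 AND aisle IN ('A2', 'B2', 'C1') → 47
bin=U18: (no match → NULL) → NULL
bin=U22: qty >= 327 AND weight BETWEEN 22 AND 27 → 52
bin=U36: (no match → NULL) → NULL
bin=U48: (no match → NULL) → NULL
bin=U59: (no match → NULL) → NULL
bin=U66: qty >= 237 AND aisle IN ('A2', 'B2', 'C1') → 65
bin=U67: (no match → NULL) → NULL
bin=U91: qty >= 327 AND weight BETWEEN 22 AND 27 → 52
bin=U93: qty >= 237 AND aisle IN ('A2', 'B2', 'C1') → 72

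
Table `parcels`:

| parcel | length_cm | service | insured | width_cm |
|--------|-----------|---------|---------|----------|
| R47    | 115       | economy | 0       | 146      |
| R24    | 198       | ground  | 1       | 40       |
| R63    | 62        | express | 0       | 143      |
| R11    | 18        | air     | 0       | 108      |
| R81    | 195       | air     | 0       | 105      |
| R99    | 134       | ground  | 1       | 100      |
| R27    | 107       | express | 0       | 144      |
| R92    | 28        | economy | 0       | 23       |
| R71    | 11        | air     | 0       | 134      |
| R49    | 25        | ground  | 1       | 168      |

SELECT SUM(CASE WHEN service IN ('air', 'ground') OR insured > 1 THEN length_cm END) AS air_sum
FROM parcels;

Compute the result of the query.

parcel=R47: ✗
parcel=R24: ✓ → 198
parcel=R63: ✗
parcel=R11: ✓ → 18
parcel=R81: ✓ → 195
parcel=R99: ✓ → 134
parcel=R27: ✗
parcel=R92: ✗
parcel=R71: ✓ → 11
parcel=R49: ✓ → 25
air_sum = 198 + 18 + 195 + 134 + 11 + 25 = 581

581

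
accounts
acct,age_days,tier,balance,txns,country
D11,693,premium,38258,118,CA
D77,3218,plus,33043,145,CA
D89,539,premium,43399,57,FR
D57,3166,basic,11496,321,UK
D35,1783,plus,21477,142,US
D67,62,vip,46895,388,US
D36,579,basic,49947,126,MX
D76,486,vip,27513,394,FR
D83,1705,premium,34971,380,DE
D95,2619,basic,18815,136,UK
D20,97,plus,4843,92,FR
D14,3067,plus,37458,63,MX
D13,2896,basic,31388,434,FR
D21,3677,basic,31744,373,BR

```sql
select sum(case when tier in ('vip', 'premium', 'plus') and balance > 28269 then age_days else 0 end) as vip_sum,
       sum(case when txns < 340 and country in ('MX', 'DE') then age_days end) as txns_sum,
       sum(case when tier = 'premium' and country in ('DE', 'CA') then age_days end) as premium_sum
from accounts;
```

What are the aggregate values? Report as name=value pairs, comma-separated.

vip_sum=9284, txns_sum=3646, premium_sum=2398

[vip_sum: tier in ('vip', 'premium', 'plus') and balance > 28269]
acct=D11: ✓ → 693
acct=D77: ✓ → 3218
acct=D89: ✓ → 539
acct=D57: ✗
acct=D35: ✗
acct=D67: ✓ → 62
acct=D36: ✗
acct=D76: ✗
acct=D83: ✓ → 1705
acct=D95: ✗
acct=D20: ✗
acct=D14: ✓ → 3067
acct=D13: ✗
acct=D21: ✗
vip_sum = 693 + 3218 + 539 + 62 + 1705 + 3067 = 9284
—
[txns_sum: txns < 340 and country in ('MX', 'DE')]
acct=D11: ✗
acct=D77: ✗
acct=D89: ✗
acct=D57: ✗
acct=D35: ✗
acct=D67: ✗
acct=D36: ✓ → 579
acct=D76: ✗
acct=D83: ✗
acct=D95: ✗
acct=D20: ✗
acct=D14: ✓ → 3067
acct=D13: ✗
acct=D21: ✗
txns_sum = 579 + 3067 = 3646
—
[premium_sum: tier = 'premium' and country in ('DE', 'CA')]
acct=D11: ✓ → 693
acct=D77: ✗
acct=D89: ✗
acct=D57: ✗
acct=D35: ✗
acct=D67: ✗
acct=D36: ✗
acct=D76: ✗
acct=D83: ✓ → 1705
acct=D95: ✗
acct=D20: ✗
acct=D14: ✗
acct=D13: ✗
acct=D21: ✗
premium_sum = 693 + 1705 = 2398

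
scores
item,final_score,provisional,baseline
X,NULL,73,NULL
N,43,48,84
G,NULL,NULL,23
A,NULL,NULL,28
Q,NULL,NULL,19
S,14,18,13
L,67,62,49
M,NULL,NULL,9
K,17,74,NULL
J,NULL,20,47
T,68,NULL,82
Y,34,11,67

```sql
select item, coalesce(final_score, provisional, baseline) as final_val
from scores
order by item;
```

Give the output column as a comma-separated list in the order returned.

item=A: final_score=NULL, provisional=NULL, baseline=28 → 28
item=G: final_score=NULL, provisional=NULL, baseline=23 → 23
item=J: final_score=NULL, provisional=20 → 20
item=K: final_score=17 → 17
item=L: final_score=67 → 67
item=M: final_score=NULL, provisional=NULL, baseline=9 → 9
item=N: final_score=43 → 43
item=Q: final_score=NULL, provisional=NULL, baseline=19 → 19
item=S: final_score=14 → 14
item=T: final_score=68 → 68
item=X: final_score=NULL, provisional=73 → 73
item=Y: final_score=34 → 34

28, 23, 20, 17, 67, 9, 43, 19, 14, 68, 73, 34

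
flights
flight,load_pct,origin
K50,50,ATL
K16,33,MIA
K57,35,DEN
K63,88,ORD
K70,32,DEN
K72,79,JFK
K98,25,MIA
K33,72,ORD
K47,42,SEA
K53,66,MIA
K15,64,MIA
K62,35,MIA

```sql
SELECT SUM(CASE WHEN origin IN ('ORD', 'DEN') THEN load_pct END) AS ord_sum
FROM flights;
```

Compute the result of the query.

flight=K50: ✗
flight=K16: ✗
flight=K57: ✓ → 35
flight=K63: ✓ → 88
flight=K70: ✓ → 32
flight=K72: ✗
flight=K98: ✗
flight=K33: ✓ → 72
flight=K47: ✗
flight=K53: ✗
flight=K15: ✗
flight=K62: ✗
ord_sum = 35 + 88 + 32 + 72 = 227

227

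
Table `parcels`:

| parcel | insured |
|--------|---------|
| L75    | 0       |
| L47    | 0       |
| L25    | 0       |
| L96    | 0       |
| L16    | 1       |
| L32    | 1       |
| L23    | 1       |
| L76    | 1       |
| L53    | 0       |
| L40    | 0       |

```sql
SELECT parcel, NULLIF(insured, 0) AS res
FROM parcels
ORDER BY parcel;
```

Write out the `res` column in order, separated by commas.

parcel=L16: insured=1 vs 0: differ → 1
parcel=L23: insured=1 vs 0: differ → 1
parcel=L25: insured=0 vs 0: equal → NULL
parcel=L32: insured=1 vs 0: differ → 1
parcel=L40: insured=0 vs 0: equal → NULL
parcel=L47: insured=0 vs 0: equal → NULL
parcel=L53: insured=0 vs 0: equal → NULL
parcel=L75: insured=0 vs 0: equal → NULL
parcel=L76: insured=1 vs 0: differ → 1
parcel=L96: insured=0 vs 0: equal → NULL

1, 1, NULL, 1, NULL, NULL, NULL, NULL, 1, NULL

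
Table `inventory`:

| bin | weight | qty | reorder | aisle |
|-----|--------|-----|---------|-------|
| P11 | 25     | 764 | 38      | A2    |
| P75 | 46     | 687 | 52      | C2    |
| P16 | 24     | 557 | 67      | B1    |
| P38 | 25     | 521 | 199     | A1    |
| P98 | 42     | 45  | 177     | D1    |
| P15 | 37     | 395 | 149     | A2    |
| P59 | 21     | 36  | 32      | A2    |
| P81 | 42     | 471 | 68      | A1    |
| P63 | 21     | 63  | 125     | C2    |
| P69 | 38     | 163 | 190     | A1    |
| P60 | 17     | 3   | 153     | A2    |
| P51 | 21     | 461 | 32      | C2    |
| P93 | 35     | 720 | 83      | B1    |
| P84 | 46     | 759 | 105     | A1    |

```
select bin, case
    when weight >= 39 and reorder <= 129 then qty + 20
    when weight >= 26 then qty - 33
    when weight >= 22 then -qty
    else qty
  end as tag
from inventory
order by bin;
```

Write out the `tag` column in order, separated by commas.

-764, 362, -557, -521, 461, 36, 3, 63, 130, 707, 491, 779, 687, 12

bin=P11: weight >= 22 → -764
bin=P15: weight >= 26 → 362
bin=P16: weight >= 22 → -557
bin=P38: weight >= 22 → -521
bin=P51: ELSE → 461
bin=P59: ELSE → 36
bin=P60: ELSE → 3
bin=P63: ELSE → 63
bin=P69: weight >= 26 → 130
bin=P75: weight >= 39 and reorder <= 129 → 707
bin=P81: weight >= 39 and reorder <= 129 → 491
bin=P84: weight >= 39 and reorder <= 129 → 779
bin=P93: weight >= 26 → 687
bin=P98: weight >= 26 → 12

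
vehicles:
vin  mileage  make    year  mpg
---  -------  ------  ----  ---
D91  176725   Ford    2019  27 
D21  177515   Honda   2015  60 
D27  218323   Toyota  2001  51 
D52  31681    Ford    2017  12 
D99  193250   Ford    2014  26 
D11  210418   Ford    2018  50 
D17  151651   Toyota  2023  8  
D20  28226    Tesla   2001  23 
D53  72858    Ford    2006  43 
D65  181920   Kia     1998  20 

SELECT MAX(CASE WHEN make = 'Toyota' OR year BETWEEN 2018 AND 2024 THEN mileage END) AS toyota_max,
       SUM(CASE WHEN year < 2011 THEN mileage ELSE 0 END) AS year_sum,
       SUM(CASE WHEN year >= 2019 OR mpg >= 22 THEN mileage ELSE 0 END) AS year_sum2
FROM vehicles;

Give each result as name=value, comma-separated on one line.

toyota_max=218323, year_sum=501327, year_sum2=1228966

[toyota_max: make = 'Toyota' OR year BETWEEN 2018 AND 2024]
vin=D91: ✓ → 176725
vin=D21: ✗
vin=D27: ✓ → 218323
vin=D52: ✗
vin=D99: ✗
vin=D11: ✓ → 210418
vin=D17: ✓ → 151651
vin=D20: ✗
vin=D53: ✗
vin=D65: ✗
toyota_max = MAX(176725, 218323, 210418, 151651) = 218323
—
[year_sum: year < 2011]
vin=D91: ✗
vin=D21: ✗
vin=D27: ✓ → 218323
vin=D52: ✗
vin=D99: ✗
vin=D11: ✗
vin=D17: ✗
vin=D20: ✓ → 28226
vin=D53: ✓ → 72858
vin=D65: ✓ → 181920
year_sum = 218323 + 28226 + 72858 + 181920 = 501327
—
[year_sum2: year >= 2019 OR mpg >= 22]
vin=D91: ✓ → 176725
vin=D21: ✓ → 177515
vin=D27: ✓ → 218323
vin=D52: ✗
vin=D99: ✓ → 193250
vin=D11: ✓ → 210418
vin=D17: ✓ → 151651
vin=D20: ✓ → 28226
vin=D53: ✓ → 72858
vin=D65: ✗
year_sum2 = 176725 + 177515 + 218323 + 193250 + 210418 + 151651 + 28226 + 72858 = 1228966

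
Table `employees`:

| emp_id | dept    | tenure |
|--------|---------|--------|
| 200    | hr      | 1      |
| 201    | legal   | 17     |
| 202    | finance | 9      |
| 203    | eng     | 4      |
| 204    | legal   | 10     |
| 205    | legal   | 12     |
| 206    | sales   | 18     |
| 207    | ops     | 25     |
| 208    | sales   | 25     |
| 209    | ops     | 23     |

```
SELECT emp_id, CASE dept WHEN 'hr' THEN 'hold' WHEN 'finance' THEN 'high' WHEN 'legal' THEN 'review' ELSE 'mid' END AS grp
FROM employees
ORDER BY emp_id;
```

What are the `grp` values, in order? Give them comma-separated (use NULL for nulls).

hold, review, high, mid, review, review, mid, mid, mid, mid

emp_id=200: dept='hr' → hold
emp_id=201: dept='legal' → review
emp_id=202: dept='finance' → high
emp_id=203: ELSE → mid
emp_id=204: dept='legal' → review
emp_id=205: dept='legal' → review
emp_id=206: ELSE → mid
emp_id=207: ELSE → mid
emp_id=208: ELSE → mid
emp_id=209: ELSE → mid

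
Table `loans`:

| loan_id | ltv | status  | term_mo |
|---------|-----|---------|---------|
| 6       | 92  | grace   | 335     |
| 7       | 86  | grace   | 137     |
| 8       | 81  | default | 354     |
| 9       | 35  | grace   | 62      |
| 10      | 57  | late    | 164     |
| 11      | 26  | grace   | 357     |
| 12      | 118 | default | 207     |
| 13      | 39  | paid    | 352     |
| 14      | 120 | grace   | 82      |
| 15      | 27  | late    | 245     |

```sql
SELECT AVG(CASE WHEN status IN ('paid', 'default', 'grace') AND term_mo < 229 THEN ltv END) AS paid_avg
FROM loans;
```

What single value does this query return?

89.75

loan_id=6: ✗
loan_id=7: ✓ → 86
loan_id=8: ✗
loan_id=9: ✓ → 35
loan_id=10: ✗
loan_id=11: ✗
loan_id=12: ✓ → 118
loan_id=13: ✗
loan_id=14: ✓ → 120
loan_id=15: ✗
paid_avg = (86 + 35 + 118 + 120) / 4 = 89.75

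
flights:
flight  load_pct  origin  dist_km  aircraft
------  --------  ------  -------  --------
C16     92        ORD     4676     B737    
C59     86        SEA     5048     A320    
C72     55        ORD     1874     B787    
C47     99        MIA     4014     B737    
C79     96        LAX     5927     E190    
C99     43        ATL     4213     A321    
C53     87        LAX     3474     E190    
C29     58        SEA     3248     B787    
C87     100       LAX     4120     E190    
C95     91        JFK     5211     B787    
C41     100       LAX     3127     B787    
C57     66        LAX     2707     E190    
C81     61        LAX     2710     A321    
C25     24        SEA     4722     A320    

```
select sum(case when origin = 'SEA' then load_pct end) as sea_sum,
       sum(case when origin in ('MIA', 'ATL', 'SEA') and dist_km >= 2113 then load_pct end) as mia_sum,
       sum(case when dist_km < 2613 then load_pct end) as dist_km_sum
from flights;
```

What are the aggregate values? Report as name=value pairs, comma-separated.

[sea_sum: origin = 'SEA']
flight=C16: ✗
flight=C59: ✓ → 86
flight=C72: ✗
flight=C47: ✗
flight=C79: ✗
flight=C99: ✗
flight=C53: ✗
flight=C29: ✓ → 58
flight=C87: ✗
flight=C95: ✗
flight=C41: ✗
flight=C57: ✗
flight=C81: ✗
flight=C25: ✓ → 24
sea_sum = 86 + 58 + 24 = 168
—
[mia_sum: origin in ('MIA', 'ATL', 'SEA') and dist_km >= 2113]
flight=C16: ✗
flight=C59: ✓ → 86
flight=C72: ✗
flight=C47: ✓ → 99
flight=C79: ✗
flight=C99: ✓ → 43
flight=C53: ✗
flight=C29: ✓ → 58
flight=C87: ✗
flight=C95: ✗
flight=C41: ✗
flight=C57: ✗
flight=C81: ✗
flight=C25: ✓ → 24
mia_sum = 86 + 99 + 43 + 58 + 24 = 310
—
[dist_km_sum: dist_km < 2613]
flight=C16: ✗
flight=C59: ✗
flight=C72: ✓ → 55
flight=C47: ✗
flight=C79: ✗
flight=C99: ✗
flight=C53: ✗
flight=C29: ✗
flight=C87: ✗
flight=C95: ✗
flight=C41: ✗
flight=C57: ✗
flight=C81: ✗
flight=C25: ✗
dist_km_sum = 55

sea_sum=168, mia_sum=310, dist_km_sum=55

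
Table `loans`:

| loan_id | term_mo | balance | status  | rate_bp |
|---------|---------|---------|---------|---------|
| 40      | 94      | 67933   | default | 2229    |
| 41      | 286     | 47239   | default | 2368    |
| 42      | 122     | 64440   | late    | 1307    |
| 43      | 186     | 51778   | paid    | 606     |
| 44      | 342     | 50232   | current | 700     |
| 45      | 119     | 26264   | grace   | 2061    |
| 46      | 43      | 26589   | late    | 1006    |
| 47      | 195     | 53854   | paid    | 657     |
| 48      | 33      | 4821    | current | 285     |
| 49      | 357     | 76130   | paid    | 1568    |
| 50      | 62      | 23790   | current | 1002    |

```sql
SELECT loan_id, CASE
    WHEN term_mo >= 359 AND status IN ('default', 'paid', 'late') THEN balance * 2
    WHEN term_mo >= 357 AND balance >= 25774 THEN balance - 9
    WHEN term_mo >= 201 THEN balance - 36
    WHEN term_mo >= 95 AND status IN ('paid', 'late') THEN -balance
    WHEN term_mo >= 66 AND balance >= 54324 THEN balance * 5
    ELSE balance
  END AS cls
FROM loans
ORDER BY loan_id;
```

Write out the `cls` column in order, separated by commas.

loan_id=40: term_mo >= 66 AND balance >= 54324 → 339665
loan_id=41: term_mo >= 201 → 47203
loan_id=42: term_mo >= 95 AND status IN ('paid', 'late') → -64440
loan_id=43: term_mo >= 95 AND status IN ('paid', 'late') → -51778
loan_id=44: term_mo >= 201 → 50196
loan_id=45: ELSE → 26264
loan_id=46: ELSE → 26589
loan_id=47: term_mo >= 95 AND status IN ('paid', 'late') → -53854
loan_id=48: ELSE → 4821
loan_id=49: term_mo >= 357 AND balance >= 25774 → 76121
loan_id=50: ELSE → 23790

339665, 47203, -64440, -51778, 50196, 26264, 26589, -53854, 4821, 76121, 23790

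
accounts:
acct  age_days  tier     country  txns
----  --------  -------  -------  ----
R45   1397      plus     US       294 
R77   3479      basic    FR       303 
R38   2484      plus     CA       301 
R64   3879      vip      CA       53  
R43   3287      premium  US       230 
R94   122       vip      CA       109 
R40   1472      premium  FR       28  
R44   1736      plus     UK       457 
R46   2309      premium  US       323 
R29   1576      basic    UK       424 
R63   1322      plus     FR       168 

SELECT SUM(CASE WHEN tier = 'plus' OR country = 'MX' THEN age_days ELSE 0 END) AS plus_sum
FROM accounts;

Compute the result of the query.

acct=R45: ✓ → 1397
acct=R77: ✗
acct=R38: ✓ → 2484
acct=R64: ✗
acct=R43: ✗
acct=R94: ✗
acct=R40: ✗
acct=R44: ✓ → 1736
acct=R46: ✗
acct=R29: ✗
acct=R63: ✓ → 1322
plus_sum = 1397 + 2484 + 1736 + 1322 = 6939

6939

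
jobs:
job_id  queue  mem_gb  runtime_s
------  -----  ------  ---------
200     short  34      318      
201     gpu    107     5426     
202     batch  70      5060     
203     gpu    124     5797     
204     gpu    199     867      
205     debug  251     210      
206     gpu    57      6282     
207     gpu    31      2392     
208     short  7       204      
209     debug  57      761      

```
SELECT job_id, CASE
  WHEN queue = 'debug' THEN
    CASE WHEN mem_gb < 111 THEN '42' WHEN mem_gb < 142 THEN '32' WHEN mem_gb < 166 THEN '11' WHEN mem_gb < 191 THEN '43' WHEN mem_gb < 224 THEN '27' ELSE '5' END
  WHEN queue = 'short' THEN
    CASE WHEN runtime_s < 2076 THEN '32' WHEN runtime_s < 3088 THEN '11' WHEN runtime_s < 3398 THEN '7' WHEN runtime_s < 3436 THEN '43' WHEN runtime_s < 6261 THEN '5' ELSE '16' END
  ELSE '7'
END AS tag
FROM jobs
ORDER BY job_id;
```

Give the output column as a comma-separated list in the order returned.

job_id=200: queue='short' → inner[runtime_s < 2076] → 32
job_id=201: queue='gpu' → outer ELSE → 7
job_id=202: queue='batch' → outer ELSE → 7
job_id=203: queue='gpu' → outer ELSE → 7
job_id=204: queue='gpu' → outer ELSE → 7
job_id=205: queue='debug' → inner[ELSE] → 5
job_id=206: queue='gpu' → outer ELSE → 7
job_id=207: queue='gpu' → outer ELSE → 7
job_id=208: queue='short' → inner[runtime_s < 2076] → 32
job_id=209: queue='debug' → inner[mem_gb < 111] → 42

32, 7, 7, 7, 7, 5, 7, 7, 32, 42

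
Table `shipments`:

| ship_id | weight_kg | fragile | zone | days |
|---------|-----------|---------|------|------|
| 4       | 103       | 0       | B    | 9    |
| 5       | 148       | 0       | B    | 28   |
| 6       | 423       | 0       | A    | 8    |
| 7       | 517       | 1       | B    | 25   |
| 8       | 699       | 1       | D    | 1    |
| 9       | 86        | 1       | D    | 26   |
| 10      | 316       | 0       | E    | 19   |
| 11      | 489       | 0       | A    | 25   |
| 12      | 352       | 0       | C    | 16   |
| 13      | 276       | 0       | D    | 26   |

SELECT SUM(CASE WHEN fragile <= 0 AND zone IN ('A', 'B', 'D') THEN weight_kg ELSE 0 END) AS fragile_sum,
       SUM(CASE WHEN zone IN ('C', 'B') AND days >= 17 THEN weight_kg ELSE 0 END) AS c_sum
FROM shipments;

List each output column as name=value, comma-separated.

[fragile_sum: fragile <= 0 AND zone IN ('A', 'B', 'D')]
ship_id=4: ✓ → 103
ship_id=5: ✓ → 148
ship_id=6: ✓ → 423
ship_id=7: ✗
ship_id=8: ✗
ship_id=9: ✗
ship_id=10: ✗
ship_id=11: ✓ → 489
ship_id=12: ✗
ship_id=13: ✓ → 276
fragile_sum = 103 + 148 + 423 + 489 + 276 = 1439
—
[c_sum: zone IN ('C', 'B') AND days >= 17]
ship_id=4: ✗
ship_id=5: ✓ → 148
ship_id=6: ✗
ship_id=7: ✓ → 517
ship_id=8: ✗
ship_id=9: ✗
ship_id=10: ✗
ship_id=11: ✗
ship_id=12: ✗
ship_id=13: ✗
c_sum = 148 + 517 = 665

fragile_sum=1439, c_sum=665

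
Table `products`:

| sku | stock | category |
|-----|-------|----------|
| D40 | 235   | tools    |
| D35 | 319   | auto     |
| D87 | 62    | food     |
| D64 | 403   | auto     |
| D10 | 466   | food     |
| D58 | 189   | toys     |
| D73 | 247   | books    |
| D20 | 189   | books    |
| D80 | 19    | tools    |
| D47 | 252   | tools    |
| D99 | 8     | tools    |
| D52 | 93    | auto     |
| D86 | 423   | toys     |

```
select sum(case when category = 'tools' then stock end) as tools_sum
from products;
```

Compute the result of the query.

514

sku=D40: ✓ → 235
sku=D35: ✗
sku=D87: ✗
sku=D64: ✗
sku=D10: ✗
sku=D58: ✗
sku=D73: ✗
sku=D20: ✗
sku=D80: ✓ → 19
sku=D47: ✓ → 252
sku=D99: ✓ → 8
sku=D52: ✗
sku=D86: ✗
tools_sum = 235 + 19 + 252 + 8 = 514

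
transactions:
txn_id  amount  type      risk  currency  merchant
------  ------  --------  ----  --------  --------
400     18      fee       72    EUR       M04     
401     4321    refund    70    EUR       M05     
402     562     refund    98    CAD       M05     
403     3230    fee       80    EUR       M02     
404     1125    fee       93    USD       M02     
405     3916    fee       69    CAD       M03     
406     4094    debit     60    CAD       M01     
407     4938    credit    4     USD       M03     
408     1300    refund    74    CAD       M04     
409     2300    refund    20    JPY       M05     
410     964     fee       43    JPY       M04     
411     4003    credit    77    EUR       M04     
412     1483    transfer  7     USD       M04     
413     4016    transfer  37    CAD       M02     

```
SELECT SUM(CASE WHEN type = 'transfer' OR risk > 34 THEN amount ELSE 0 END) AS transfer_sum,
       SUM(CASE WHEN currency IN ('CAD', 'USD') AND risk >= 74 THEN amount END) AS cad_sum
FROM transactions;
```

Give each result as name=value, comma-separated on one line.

transfer_sum=29032, cad_sum=2987

[transfer_sum: type = 'transfer' OR risk > 34]
txn_id=400: ✓ → 18
txn_id=401: ✓ → 4321
txn_id=402: ✓ → 562
txn_id=403: ✓ → 3230
txn_id=404: ✓ → 1125
txn_id=405: ✓ → 3916
txn_id=406: ✓ → 4094
txn_id=407: ✗
txn_id=408: ✓ → 1300
txn_id=409: ✗
txn_id=410: ✓ → 964
txn_id=411: ✓ → 4003
txn_id=412: ✓ → 1483
txn_id=413: ✓ → 4016
transfer_sum = 18 + 4321 + 562 + 3230 + 1125 + 3916 + 4094 + 1300 + 964 + 4003 + 1483 + 4016 = 29032
—
[cad_sum: currency IN ('CAD', 'USD') AND risk >= 74]
txn_id=400: ✗
txn_id=401: ✗
txn_id=402: ✓ → 562
txn_id=403: ✗
txn_id=404: ✓ → 1125
txn_id=405: ✗
txn_id=406: ✗
txn_id=407: ✗
txn_id=408: ✓ → 1300
txn_id=409: ✗
txn_id=410: ✗
txn_id=411: ✗
txn_id=412: ✗
txn_id=413: ✗
cad_sum = 562 + 1125 + 1300 = 2987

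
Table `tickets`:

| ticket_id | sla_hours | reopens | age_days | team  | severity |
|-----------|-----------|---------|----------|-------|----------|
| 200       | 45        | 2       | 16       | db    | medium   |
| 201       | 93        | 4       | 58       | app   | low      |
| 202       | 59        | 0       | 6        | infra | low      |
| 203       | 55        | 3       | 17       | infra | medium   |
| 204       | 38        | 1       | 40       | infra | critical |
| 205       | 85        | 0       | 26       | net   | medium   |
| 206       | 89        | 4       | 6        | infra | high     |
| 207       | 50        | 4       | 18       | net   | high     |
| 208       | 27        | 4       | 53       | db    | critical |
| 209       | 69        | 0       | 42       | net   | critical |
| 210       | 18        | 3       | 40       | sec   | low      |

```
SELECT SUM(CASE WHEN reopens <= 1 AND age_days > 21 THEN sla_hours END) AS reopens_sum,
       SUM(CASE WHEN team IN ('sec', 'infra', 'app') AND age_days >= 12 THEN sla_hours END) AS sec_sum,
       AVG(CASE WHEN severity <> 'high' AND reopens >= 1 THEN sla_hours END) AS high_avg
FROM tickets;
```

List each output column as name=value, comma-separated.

reopens_sum=192, sec_sum=204, high_avg=46

[reopens_sum: reopens <= 1 AND age_days > 21]
ticket_id=200: ✗
ticket_id=201: ✗
ticket_id=202: ✗
ticket_id=203: ✗
ticket_id=204: ✓ → 38
ticket_id=205: ✓ → 85
ticket_id=206: ✗
ticket_id=207: ✗
ticket_id=208: ✗
ticket_id=209: ✓ → 69
ticket_id=210: ✗
reopens_sum = 38 + 85 + 69 = 192
—
[sec_sum: team IN ('sec', 'infra', 'app') AND age_days >= 12]
ticket_id=200: ✗
ticket_id=201: ✓ → 93
ticket_id=202: ✗
ticket_id=203: ✓ → 55
ticket_id=204: ✓ → 38
ticket_id=205: ✗
ticket_id=206: ✗
ticket_id=207: ✗
ticket_id=208: ✗
ticket_id=209: ✗
ticket_id=210: ✓ → 18
sec_sum = 93 + 55 + 38 + 18 = 204
—
[high_avg: severity <> 'high' AND reopens >= 1]
ticket_id=200: ✓ → 45
ticket_id=201: ✓ → 93
ticket_id=202: ✗
ticket_id=203: ✓ → 55
ticket_id=204: ✓ → 38
ticket_id=205: ✗
ticket_id=206: ✗
ticket_id=207: ✗
ticket_id=208: ✓ → 27
ticket_id=209: ✗
ticket_id=210: ✓ → 18
high_avg = (45 + 93 + 55 + 38 + 27 + 18) / 6 = 46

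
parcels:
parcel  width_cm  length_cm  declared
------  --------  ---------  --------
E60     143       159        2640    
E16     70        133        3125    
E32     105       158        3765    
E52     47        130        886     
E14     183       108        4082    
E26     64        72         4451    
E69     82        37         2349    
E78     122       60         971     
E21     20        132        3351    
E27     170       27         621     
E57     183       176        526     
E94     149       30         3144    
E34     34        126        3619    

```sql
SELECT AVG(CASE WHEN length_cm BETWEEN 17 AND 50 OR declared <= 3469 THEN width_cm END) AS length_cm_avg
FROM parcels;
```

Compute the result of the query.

parcel=E60: ✓ → 143
parcel=E16: ✓ → 70
parcel=E32: ✗
parcel=E52: ✓ → 47
parcel=E14: ✗
parcel=E26: ✗
parcel=E69: ✓ → 82
parcel=E78: ✓ → 122
parcel=E21: ✓ → 20
parcel=E27: ✓ → 170
parcel=E57: ✓ → 183
parcel=E94: ✓ → 149
parcel=E34: ✗
length_cm_avg = (143 + 70 + 47 + 82 + 122 + 20 + 170 + 183 + 149) / 9 = 109.5555555556

109.5555555556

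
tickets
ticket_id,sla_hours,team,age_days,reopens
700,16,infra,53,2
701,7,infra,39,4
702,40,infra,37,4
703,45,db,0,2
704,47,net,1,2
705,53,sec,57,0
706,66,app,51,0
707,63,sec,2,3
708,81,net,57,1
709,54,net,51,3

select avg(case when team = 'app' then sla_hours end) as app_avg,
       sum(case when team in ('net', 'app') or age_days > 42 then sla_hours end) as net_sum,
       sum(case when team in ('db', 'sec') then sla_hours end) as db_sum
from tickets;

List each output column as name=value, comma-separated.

[app_avg: team = 'app']
ticket_id=700: ✗
ticket_id=701: ✗
ticket_id=702: ✗
ticket_id=703: ✗
ticket_id=704: ✗
ticket_id=705: ✗
ticket_id=706: ✓ → 66
ticket_id=707: ✗
ticket_id=708: ✗
ticket_id=709: ✗
app_avg = 66
—
[net_sum: team in ('net', 'app') or age_days > 42]
ticket_id=700: ✓ → 16
ticket_id=701: ✗
ticket_id=702: ✗
ticket_id=703: ✗
ticket_id=704: ✓ → 47
ticket_id=705: ✓ → 53
ticket_id=706: ✓ → 66
ticket_id=707: ✗
ticket_id=708: ✓ → 81
ticket_id=709: ✓ → 54
net_sum = 16 + 47 + 53 + 66 + 81 + 54 = 317
—
[db_sum: team in ('db', 'sec')]
ticket_id=700: ✗
ticket_id=701: ✗
ticket_id=702: ✗
ticket_id=703: ✓ → 45
ticket_id=704: ✗
ticket_id=705: ✓ → 53
ticket_id=706: ✗
ticket_id=707: ✓ → 63
ticket_id=708: ✗
ticket_id=709: ✗
db_sum = 45 + 53 + 63 = 161

app_avg=66, net_sum=317, db_sum=161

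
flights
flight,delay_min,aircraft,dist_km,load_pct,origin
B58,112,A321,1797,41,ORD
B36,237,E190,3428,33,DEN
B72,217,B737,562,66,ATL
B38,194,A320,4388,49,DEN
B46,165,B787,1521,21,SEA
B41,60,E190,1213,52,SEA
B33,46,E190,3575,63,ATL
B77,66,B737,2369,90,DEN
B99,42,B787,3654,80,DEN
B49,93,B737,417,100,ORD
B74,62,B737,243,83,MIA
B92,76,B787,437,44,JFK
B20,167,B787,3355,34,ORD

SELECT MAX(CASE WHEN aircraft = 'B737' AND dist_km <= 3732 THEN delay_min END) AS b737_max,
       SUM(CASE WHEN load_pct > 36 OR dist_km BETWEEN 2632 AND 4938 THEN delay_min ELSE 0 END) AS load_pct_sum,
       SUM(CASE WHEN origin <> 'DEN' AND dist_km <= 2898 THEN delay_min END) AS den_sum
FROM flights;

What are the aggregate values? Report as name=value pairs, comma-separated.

[b737_max: aircraft = 'B737' AND dist_km <= 3732]
flight=B58: ✗
flight=B36: ✗
flight=B72: ✓ → 217
flight=B38: ✗
flight=B46: ✗
flight=B41: ✗
flight=B33: ✗
flight=B77: ✓ → 66
flight=B99: ✗
flight=B49: ✓ → 93
flight=B74: ✓ → 62
flight=B92: ✗
flight=B20: ✗
b737_max = MAX(217, 66, 93, 62) = 217
—
[load_pct_sum: load_pct > 36 OR dist_km BETWEEN 2632 AND 4938]
flight=B58: ✓ → 112
flight=B36: ✓ → 237
flight=B72: ✓ → 217
flight=B38: ✓ → 194
flight=B46: ✗
flight=B41: ✓ → 60
flight=B33: ✓ → 46
flight=B77: ✓ → 66
flight=B99: ✓ → 42
flight=B49: ✓ → 93
flight=B74: ✓ → 62
flight=B92: ✓ → 76
flight=B20: ✓ → 167
load_pct_sum = 112 + 237 + 217 + 194 + 60 + 46 + 66 + 42 + 93 + 62 + 76 + 167 = 1372
—
[den_sum: origin <> 'DEN' AND dist_km <= 2898]
flight=B58: ✓ → 112
flight=B36: ✗
flight=B72: ✓ → 217
flight=B38: ✗
flight=B46: ✓ → 165
flight=B41: ✓ → 60
flight=B33: ✗
flight=B77: ✗
flight=B99: ✗
flight=B49: ✓ → 93
flight=B74: ✓ → 62
flight=B92: ✓ → 76
flight=B20: ✗
den_sum = 112 + 217 + 165 + 60 + 93 + 62 + 76 = 785

b737_max=217, load_pct_sum=1372, den_sum=785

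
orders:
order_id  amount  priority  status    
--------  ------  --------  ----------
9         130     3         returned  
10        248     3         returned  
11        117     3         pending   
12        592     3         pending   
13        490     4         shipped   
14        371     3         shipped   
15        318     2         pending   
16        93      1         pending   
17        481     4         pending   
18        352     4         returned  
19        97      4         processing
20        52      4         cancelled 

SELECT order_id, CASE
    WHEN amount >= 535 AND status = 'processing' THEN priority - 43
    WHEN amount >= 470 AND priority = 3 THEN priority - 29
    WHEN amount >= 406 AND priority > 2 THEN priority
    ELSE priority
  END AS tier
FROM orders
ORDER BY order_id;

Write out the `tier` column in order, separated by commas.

order_id=9: ELSE → 3
order_id=10: ELSE → 3
order_id=11: ELSE → 3
order_id=12: amount >= 470 AND priority = 3 → -26
order_id=13: amount >= 406 AND priority > 2 → 4
order_id=14: ELSE → 3
order_id=15: ELSE → 2
order_id=16: ELSE → 1
order_id=17: amount >= 406 AND priority > 2 → 4
order_id=18: ELSE → 4
order_id=19: ELSE → 4
order_id=20: ELSE → 4

3, 3, 3, -26, 4, 3, 2, 1, 4, 4, 4, 4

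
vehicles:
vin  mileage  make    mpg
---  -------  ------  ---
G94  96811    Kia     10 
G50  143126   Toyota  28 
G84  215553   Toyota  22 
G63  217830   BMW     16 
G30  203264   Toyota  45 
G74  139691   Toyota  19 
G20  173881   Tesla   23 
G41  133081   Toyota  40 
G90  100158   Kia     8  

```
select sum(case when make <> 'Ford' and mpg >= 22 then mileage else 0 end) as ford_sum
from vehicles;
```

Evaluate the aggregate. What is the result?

vin=G94: ✗
vin=G50: ✓ → 143126
vin=G84: ✓ → 215553
vin=G63: ✗
vin=G30: ✓ → 203264
vin=G74: ✗
vin=G20: ✓ → 173881
vin=G41: ✓ → 133081
vin=G90: ✗
ford_sum = 143126 + 215553 + 203264 + 173881 + 133081 = 868905

868905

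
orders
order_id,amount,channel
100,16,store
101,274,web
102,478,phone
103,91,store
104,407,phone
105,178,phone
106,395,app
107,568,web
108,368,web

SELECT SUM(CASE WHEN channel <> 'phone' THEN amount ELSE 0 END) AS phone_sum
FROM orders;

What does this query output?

1712

order_id=100: ✓ → 16
order_id=101: ✓ → 274
order_id=102: ✗
order_id=103: ✓ → 91
order_id=104: ✗
order_id=105: ✗
order_id=106: ✓ → 395
order_id=107: ✓ → 568
order_id=108: ✓ → 368
phone_sum = 16 + 274 + 91 + 395 + 568 + 368 = 1712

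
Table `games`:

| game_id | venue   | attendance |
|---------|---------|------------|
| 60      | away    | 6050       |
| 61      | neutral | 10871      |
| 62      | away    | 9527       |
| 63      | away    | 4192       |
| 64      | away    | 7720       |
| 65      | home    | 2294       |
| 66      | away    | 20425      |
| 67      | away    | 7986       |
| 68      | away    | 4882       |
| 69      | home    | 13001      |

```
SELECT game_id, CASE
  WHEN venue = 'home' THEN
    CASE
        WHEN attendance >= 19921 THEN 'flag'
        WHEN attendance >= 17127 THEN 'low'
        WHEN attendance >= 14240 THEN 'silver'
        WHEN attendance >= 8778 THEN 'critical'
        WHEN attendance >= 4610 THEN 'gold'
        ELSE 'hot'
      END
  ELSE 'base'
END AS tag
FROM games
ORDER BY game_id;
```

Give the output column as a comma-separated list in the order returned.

base, base, base, base, base, hot, base, base, base, critical

game_id=60: venue='away' → outer ELSE → base
game_id=61: venue='neutral' → outer ELSE → base
game_id=62: venue='away' → outer ELSE → base
game_id=63: venue='away' → outer ELSE → base
game_id=64: venue='away' → outer ELSE → base
game_id=65: venue='home' → inner[ELSE] → hot
game_id=66: venue='away' → outer ELSE → base
game_id=67: venue='away' → outer ELSE → base
game_id=68: venue='away' → outer ELSE → base
game_id=69: venue='home' → inner[attendance >= 8778] → critical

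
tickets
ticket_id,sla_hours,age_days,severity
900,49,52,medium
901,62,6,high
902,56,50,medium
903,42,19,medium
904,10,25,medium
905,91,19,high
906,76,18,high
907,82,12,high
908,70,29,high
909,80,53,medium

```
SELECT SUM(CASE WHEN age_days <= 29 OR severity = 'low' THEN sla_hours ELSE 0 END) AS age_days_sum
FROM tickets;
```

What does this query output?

433

ticket_id=900: ✗
ticket_id=901: ✓ → 62
ticket_id=902: ✗
ticket_id=903: ✓ → 42
ticket_id=904: ✓ → 10
ticket_id=905: ✓ → 91
ticket_id=906: ✓ → 76
ticket_id=907: ✓ → 82
ticket_id=908: ✓ → 70
ticket_id=909: ✗
age_days_sum = 62 + 42 + 10 + 91 + 76 + 82 + 70 = 433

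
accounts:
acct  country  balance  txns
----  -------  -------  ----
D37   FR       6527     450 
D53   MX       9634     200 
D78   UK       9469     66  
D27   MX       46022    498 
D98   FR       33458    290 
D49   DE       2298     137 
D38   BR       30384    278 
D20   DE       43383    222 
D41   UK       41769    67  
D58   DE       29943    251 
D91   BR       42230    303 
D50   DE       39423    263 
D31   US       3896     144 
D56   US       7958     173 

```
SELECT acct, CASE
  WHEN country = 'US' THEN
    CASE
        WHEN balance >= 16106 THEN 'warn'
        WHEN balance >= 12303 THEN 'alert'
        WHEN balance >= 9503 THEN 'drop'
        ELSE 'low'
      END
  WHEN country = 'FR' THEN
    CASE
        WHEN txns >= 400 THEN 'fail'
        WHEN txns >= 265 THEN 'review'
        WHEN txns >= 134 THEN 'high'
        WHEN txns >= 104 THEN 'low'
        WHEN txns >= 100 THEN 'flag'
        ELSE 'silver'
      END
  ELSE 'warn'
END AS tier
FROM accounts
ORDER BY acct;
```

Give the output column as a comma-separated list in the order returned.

warn, warn, low, fail, warn, warn, warn, warn, warn, low, warn, warn, warn, review

acct=D20: country='DE' → outer ELSE → warn
acct=D27: country='MX' → outer ELSE → warn
acct=D31: country='US' → inner[ELSE] → low
acct=D37: country='FR' → inner[txns >= 400] → fail
acct=D38: country='BR' → outer ELSE → warn
acct=D41: country='UK' → outer ELSE → warn
acct=D49: country='DE' → outer ELSE → warn
acct=D50: country='DE' → outer ELSE → warn
acct=D53: country='MX' → outer ELSE → warn
acct=D56: country='US' → inner[ELSE] → low
acct=D58: country='DE' → outer ELSE → warn
acct=D78: country='UK' → outer ELSE → warn
acct=D91: country='BR' → outer ELSE → warn
acct=D98: country='FR' → inner[txns >= 265] → review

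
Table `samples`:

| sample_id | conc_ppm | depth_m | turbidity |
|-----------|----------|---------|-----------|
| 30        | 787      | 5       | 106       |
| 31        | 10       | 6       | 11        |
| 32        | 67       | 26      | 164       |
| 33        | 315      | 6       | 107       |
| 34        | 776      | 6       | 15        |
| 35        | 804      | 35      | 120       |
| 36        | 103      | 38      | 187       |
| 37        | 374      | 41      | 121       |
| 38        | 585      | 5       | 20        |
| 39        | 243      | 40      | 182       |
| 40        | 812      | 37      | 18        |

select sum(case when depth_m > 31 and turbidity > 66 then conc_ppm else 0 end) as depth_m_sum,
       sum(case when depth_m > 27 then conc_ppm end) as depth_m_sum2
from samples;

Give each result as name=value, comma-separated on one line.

depth_m_sum=1524, depth_m_sum2=2336

[depth_m_sum: depth_m > 31 and turbidity > 66]
sample_id=30: ✗
sample_id=31: ✗
sample_id=32: ✗
sample_id=33: ✗
sample_id=34: ✗
sample_id=35: ✓ → 804
sample_id=36: ✓ → 103
sample_id=37: ✓ → 374
sample_id=38: ✗
sample_id=39: ✓ → 243
sample_id=40: ✗
depth_m_sum = 804 + 103 + 374 + 243 = 1524
—
[depth_m_sum2: depth_m > 27]
sample_id=30: ✗
sample_id=31: ✗
sample_id=32: ✗
sample_id=33: ✗
sample_id=34: ✗
sample_id=35: ✓ → 804
sample_id=36: ✓ → 103
sample_id=37: ✓ → 374
sample_id=38: ✗
sample_id=39: ✓ → 243
sample_id=40: ✓ → 812
depth_m_sum2 = 804 + 103 + 374 + 243 + 812 = 2336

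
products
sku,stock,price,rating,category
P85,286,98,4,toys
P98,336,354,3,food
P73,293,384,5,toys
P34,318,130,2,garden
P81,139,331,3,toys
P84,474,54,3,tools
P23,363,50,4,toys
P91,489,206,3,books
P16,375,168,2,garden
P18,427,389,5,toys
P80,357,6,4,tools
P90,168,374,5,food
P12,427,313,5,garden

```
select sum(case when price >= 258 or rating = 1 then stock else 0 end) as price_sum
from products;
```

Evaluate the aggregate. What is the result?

1790

sku=P85: ✗
sku=P98: ✓ → 336
sku=P73: ✓ → 293
sku=P34: ✗
sku=P81: ✓ → 139
sku=P84: ✗
sku=P23: ✗
sku=P91: ✗
sku=P16: ✗
sku=P18: ✓ → 427
sku=P80: ✗
sku=P90: ✓ → 168
sku=P12: ✓ → 427
price_sum = 336 + 293 + 139 + 427 + 168 + 427 = 1790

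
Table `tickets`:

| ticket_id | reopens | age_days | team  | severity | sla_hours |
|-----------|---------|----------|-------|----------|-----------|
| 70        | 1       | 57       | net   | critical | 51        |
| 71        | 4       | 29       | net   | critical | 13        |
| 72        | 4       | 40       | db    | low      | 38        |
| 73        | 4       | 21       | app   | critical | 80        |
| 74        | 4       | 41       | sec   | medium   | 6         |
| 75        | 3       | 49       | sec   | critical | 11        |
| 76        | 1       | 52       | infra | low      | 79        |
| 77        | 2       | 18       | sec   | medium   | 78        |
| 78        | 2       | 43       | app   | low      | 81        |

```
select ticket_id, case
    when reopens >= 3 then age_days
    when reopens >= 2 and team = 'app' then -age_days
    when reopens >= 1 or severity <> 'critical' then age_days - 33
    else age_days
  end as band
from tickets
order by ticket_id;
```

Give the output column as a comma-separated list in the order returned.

24, 29, 40, 21, 41, 49, 19, -15, -43

ticket_id=70: reopens >= 1 or severity <> 'critical' → 24
ticket_id=71: reopens >= 3 → 29
ticket_id=72: reopens >= 3 → 40
ticket_id=73: reopens >= 3 → 21
ticket_id=74: reopens >= 3 → 41
ticket_id=75: reopens >= 3 → 49
ticket_id=76: reopens >= 1 or severity <> 'critical' → 19
ticket_id=77: reopens >= 1 or severity <> 'critical' → -15
ticket_id=78: reopens >= 2 and team = 'app' → -43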